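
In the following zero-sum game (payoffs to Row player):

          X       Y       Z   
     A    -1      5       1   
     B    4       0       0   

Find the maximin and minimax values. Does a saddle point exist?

Maximin = 0, Minimax = 1, Saddle: False

Work:
Row minimums: [-1, 0] → maximin = 0
Column maximums: [4, 5, 1] → minimax = 1
No saddle point (maximin ≠ minimax). Mixed strategy needed.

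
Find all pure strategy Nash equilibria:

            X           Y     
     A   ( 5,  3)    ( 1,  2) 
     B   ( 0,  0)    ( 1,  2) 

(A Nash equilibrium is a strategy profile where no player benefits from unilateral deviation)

Nash equilibrium: (A, X), (B, Y)

Work:
Best responses:
  P1 vs X: payoffs [5, 0] → best response A (payoff 5)
  P1 vs Y: payoffs [1, 1] → best response A/B (payoff 1)
  P2 vs A: payoffs [3, 2] → best response X (payoff 3)
  P2 vs B: payoffs [0, 2] → best response Y (payoff 2)
Mutual best responses: (A,X), (B,Y) → Nash equilibria.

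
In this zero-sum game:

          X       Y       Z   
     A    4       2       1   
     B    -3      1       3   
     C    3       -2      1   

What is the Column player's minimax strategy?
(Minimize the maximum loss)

Column should play Y, value = 2

Work:
Column player minimizes Row's maximum payoff:
Column X: max payoff to Row = 4
Column Y: max payoff to Row = 2
Column Z: max payoff to Row = 3
Minimum is 2, achieved by column Y.
Minimax strategy: Y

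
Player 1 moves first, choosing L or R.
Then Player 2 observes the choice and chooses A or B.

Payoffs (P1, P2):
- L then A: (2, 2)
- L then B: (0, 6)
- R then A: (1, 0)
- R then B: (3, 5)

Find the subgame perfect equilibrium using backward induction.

P1 plays R, P2 plays B after L and B after R; Payoff (3, 5)

Work:
Backward induction:
After L: P2 chooses B → P1 gets 0
After R: P2 chooses B → P1 gets 3
P1 chooses R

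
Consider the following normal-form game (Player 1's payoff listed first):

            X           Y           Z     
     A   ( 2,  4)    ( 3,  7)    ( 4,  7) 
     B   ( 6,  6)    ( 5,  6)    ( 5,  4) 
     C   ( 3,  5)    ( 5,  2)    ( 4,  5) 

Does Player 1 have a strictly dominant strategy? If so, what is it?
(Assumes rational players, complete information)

No strictly dominant strategy exists for Player 1

Work:
A strategy strictly dominates another if it gives a strictly higher payoff against every opponent action. Compare each pair of P1's strategies column-by-column:
  A vs B: [2 vs 6, 3 vs 5, 4 vs 5] → A does not strictly dominate B (column X: 2 ≤ 6)
  A vs C: [2 vs 3, 3 vs 5, 4 vs 4] → A does not strictly dominate C (column X: 2 ≤ 3)
  B vs A: [6 vs 2, 5 vs 3, 5 vs 4] → B strictly dominates A
  B vs C: [6 vs 3, 5 vs 5, 5 vs 4] → B does not strictly dominate C (column Y: 5 ≤ 5)
  C vs A: [3 vs 2, 5 vs 3, 4 vs 4] → C does not strictly dominate A (column Z: 4 ≤ 4)
  C vs B: [3 vs 6, 5 vs 5, 4 vs 5] → C does not strictly dominate B (column X: 3 ≤ 6)
No single strategy strictly dominates all others → no strictly dominant strategy.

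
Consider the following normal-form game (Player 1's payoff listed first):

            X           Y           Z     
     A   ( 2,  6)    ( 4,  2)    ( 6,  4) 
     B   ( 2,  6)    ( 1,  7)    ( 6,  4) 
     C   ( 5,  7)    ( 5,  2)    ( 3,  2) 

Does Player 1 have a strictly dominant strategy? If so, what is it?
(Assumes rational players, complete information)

No strictly dominant strategy exists for Player 1

Work:
A strategy strictly dominates another if it gives a strictly higher payoff against every opponent action. Compare each pair of P1's strategies column-by-column:
  A vs B: [2 vs 2, 4 vs 1, 6 vs 6] → A does not strictly dominate B (column X: 2 ≤ 2)
  A vs C: [2 vs 5, 4 vs 5, 6 vs 3] → A does not strictly dominate C (column X: 2 ≤ 5)
  B vs A: [2 vs 2, 1 vs 4, 6 vs 6] → B does not strictly dominate A (column X: 2 ≤ 2)
  B vs C: [2 vs 5, 1 vs 5, 6 vs 3] → B does not strictly dominate C (column X: 2 ≤ 5)
  C vs A: [5 vs 2, 5 vs 4, 3 vs 6] → C does not strictly dominate A (column Z: 3 ≤ 6)
  C vs B: [5 vs 2, 5 vs 1, 3 vs 6] → C does not strictly dominate B (column Z: 3 ≤ 6)
No single strategy strictly dominates all others → no strictly dominant strategy.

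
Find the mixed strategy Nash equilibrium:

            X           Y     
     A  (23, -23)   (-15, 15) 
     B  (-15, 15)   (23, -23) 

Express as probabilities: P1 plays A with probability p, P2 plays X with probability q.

p = 0.5, q = 0.5

Work:
Find probabilities that make opponent indifferent:
P2 chooses q to make P1 indifferent between A and B
P1 chooses p to make P2 indifferent between X and Y
Mixed NE: P1 plays (A: 0.5, B: 0.5), P2 plays (X: 0.5, Y: 0.5)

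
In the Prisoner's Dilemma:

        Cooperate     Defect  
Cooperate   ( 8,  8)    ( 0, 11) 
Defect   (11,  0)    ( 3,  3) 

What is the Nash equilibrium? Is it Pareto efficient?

(Defect, Defect) is NE; not Pareto efficient

Work:
Defect dominates Cooperate for both players:
If P2 cooperates: Defect (11) > Cooperate (8)
If P2 defects: Defect (3) > Cooperate (0)
NE: (Defect, Defect) with payoff (3, 3)
But (Cooperate, Cooperate) = (8, 8) Pareto dominates (3, 3)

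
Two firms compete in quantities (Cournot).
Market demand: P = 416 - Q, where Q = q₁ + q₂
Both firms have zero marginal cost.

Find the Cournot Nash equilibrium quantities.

q₁* = q₂* = 138.67; P* = 138.67

Work:
Profit: π_i = P·q_i = (a - q_i - q_j)·q_i
FOC: ∂π_i/∂q_i = a - 2q_i - q_j = 0
Reaction function: q_i = (416 - q_j)/2
Symmetry: q* = 416/3 = 138.67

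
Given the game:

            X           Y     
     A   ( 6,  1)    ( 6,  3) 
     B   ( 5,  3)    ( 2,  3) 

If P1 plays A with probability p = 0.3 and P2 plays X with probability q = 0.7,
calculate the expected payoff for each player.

E[P1] = 4.67, E[P2] = 2.58

Work:
E[P1] = p·q·π₁(A,X) + p·(1-q)·π₁(A,Y) + (1-p)·q·π₁(B,X) + (1-p)·(1-q)·π₁(B,Y)
= 0.3·0.7·6 + 0.3·0.3·6 + 0.7·0.7·5 + 0.7·0.3·2
= 4.67

E[P2] = 2.58 (similar calculation)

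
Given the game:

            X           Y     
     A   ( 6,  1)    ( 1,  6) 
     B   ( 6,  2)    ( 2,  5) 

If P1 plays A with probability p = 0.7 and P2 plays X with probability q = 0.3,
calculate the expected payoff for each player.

E[P1] = 2.71, E[P2] = 4.38

Work:
E[P1] = p·q·π₁(A,X) + p·(1-q)·π₁(A,Y) + (1-p)·q·π₁(B,X) + (1-p)·(1-q)·π₁(B,Y)
= 0.7·0.3·6 + 0.7·0.7·1 + 0.3·0.3·6 + 0.3·0.7·2
= 2.71

E[P2] = 4.38 (similar calculation)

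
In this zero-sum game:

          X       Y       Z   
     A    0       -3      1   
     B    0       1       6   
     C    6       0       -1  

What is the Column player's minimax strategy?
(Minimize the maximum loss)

Column should play Y, value = 1

Work:
Column player minimizes Row's maximum payoff:
Column X: max payoff to Row = 6
Column Y: max payoff to Row = 1
Column Z: max payoff to Row = 6
Minimum is 1, achieved by column Y.
Minimax strategy: Y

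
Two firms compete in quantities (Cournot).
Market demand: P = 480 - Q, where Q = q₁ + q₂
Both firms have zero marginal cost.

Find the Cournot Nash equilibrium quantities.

q₁* = q₂* = 160.0; P* = 160.0

Work:
Profit: π_i = P·q_i = (a - q_i - q_j)·q_i
FOC: ∂π_i/∂q_i = a - 2q_i - q_j = 0
Reaction function: q_i = (480 - q_j)/2
Symmetry: q* = 480/3 = 160.0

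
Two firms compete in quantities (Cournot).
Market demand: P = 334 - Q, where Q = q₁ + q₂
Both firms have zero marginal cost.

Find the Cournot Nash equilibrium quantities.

q₁* = q₂* = 111.33; P* = 111.33

Work:
Profit: π_i = P·q_i = (a - q_i - q_j)·q_i
FOC: ∂π_i/∂q_i = a - 2q_i - q_j = 0
Reaction function: q_i = (334 - q_j)/2
Symmetry: q* = 334/3 = 111.33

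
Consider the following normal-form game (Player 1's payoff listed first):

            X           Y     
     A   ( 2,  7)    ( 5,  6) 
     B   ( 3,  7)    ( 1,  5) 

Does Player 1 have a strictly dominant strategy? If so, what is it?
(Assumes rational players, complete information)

No strictly dominant strategy exists for Player 1

Work:
A strategy strictly dominates another if it gives a strictly higher payoff against every opponent action. Compare each pair of P1's strategies column-by-column:
  A vs B: [2 vs 3, 5 vs 1] → A does not strictly dominate B (column X: 2 ≤ 3)
  B vs A: [3 vs 2, 1 vs 5] → B does not strictly dominate A (column Y: 1 ≤ 5)
No single strategy strictly dominates all others → no strictly dominant strategy.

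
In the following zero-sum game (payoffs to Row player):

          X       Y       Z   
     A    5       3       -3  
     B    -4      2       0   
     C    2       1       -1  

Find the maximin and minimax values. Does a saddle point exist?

Maximin = -1, Minimax = 0, Saddle: False

Work:
Row minimums: [-3, -4, -1] → maximin = -1
Column maximums: [5, 3, 0] → minimax = 0
No saddle point (maximin ≠ minimax). Mixed strategy needed.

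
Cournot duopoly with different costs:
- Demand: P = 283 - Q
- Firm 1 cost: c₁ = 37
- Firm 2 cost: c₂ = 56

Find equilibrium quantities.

q₁* = 88.33, q₂* = 69.33

Work:
Reaction: q₁ = (283 - 37 - q₂)/2
Reaction: q₂ = (283 - 56 - q₁)/2
Solve simultaneously:
q₁* = (283 - 2×37 + 56)/3 = 88.33
q₂* = (283 - 2×56 + 37)/3 = 69.33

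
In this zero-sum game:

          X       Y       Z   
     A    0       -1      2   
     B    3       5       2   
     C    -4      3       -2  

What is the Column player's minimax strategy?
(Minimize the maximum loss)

Column should play Z, value = 2

Work:
Column player minimizes Row's maximum payoff:
Column X: max payoff to Row = 3
Column Y: max payoff to Row = 5
Column Z: max payoff to Row = 2
Minimum is 2, achieved by column Z.
Minimax strategy: Z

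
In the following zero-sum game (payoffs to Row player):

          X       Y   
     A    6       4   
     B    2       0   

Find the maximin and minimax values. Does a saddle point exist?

Maximin = 4, Minimax = 4, Saddle: True

Work:
Row minimums: [4, 0] → maximin = 4
Column maximums: [6, 4] → minimax = 4
Saddle point exists! Game value = 4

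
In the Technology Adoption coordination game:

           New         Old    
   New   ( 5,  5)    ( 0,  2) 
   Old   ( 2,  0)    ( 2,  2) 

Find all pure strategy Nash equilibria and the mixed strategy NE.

Pure NE: (New, New) and (Old, Old); Mixed NE: p = 0.4, q = 0.4

Work:
Check pure NE:
(New, New): (5, 5) - no unilateral deviation beneficial
(Old, Old): (2, 2) - no unilateral deviation beneficial
Mixed NE: P1 plays New with p = 0.4, P2 plays New with q = 0.4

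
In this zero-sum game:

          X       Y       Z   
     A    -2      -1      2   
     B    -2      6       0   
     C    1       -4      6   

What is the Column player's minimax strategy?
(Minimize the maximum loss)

Column should play X, value = 1

Work:
Column player minimizes Row's maximum payoff:
Column X: max payoff to Row = 1
Column Y: max payoff to Row = 6
Column Z: max payoff to Row = 6
Minimum is 1, achieved by column X.
Minimax strategy: X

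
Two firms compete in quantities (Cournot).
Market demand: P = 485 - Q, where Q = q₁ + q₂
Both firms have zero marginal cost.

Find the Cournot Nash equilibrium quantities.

q₁* = q₂* = 161.67; P* = 161.67

Work:
Profit: π_i = P·q_i = (a - q_i - q_j)·q_i
FOC: ∂π_i/∂q_i = a - 2q_i - q_j = 0
Reaction function: q_i = (485 - q_j)/2
Symmetry: q* = 485/3 = 161.67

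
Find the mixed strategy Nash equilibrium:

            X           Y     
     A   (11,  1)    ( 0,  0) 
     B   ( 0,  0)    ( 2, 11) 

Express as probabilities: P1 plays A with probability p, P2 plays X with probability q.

p = 0.9167, q = 0.1538

Work:
Find probabilities that make opponent indifferent:
P2 chooses q to make P1 indifferent between A and B
P1 chooses p to make P2 indifferent between X and Y
Mixed NE: P1 plays (A: 0.9167, B: 0.0833), P2 plays (X: 0.1538, Y: 0.8462)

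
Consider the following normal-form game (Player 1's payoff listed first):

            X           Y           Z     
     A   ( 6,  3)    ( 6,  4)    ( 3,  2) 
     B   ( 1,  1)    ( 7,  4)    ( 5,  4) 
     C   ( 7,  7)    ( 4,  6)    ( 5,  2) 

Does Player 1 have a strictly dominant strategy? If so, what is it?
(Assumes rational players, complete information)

No strictly dominant strategy exists for Player 1

Work:
A strategy strictly dominates another if it gives a strictly higher payoff against every opponent action. Compare each pair of P1's strategies column-by-column:
  A vs B: [6 vs 1, 6 vs 7, 3 vs 5] → A does not strictly dominate B (column Y: 6 ≤ 7)
  A vs C: [6 vs 7, 6 vs 4, 3 vs 5] → A does not strictly dominate C (column X: 6 ≤ 7)
  B vs A: [1 vs 6, 7 vs 6, 5 vs 3] → B does not strictly dominate A (column X: 1 ≤ 6)
  B vs C: [1 vs 7, 7 vs 4, 5 vs 5] → B does not strictly dominate C (column X: 1 ≤ 7)
  C vs A: [7 vs 6, 4 vs 6, 5 vs 3] → C does not strictly dominate A (column Y: 4 ≤ 6)
  C vs B: [7 vs 1, 4 vs 7, 5 vs 5] → C does not strictly dominate B (column Y: 4 ≤ 7)
No single strategy strictly dominates all others → no strictly dominant strategy.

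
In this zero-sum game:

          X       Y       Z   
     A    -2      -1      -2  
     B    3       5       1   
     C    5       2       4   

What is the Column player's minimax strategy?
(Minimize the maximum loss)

Column should play Z, value = 4

Work:
Column player minimizes Row's maximum payoff:
Column X: max payoff to Row = 5
Column Y: max payoff to Row = 5
Column Z: max payoff to Row = 4
Minimum is 4, achieved by column Z.
Minimax strategy: Z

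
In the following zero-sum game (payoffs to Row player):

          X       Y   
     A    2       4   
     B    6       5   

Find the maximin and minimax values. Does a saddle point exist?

Maximin = 5, Minimax = 5, Saddle: True

Work:
Row minimums: [2, 5] → maximin = 5
Column maximums: [6, 5] → minimax = 5
Saddle point exists! Game value = 5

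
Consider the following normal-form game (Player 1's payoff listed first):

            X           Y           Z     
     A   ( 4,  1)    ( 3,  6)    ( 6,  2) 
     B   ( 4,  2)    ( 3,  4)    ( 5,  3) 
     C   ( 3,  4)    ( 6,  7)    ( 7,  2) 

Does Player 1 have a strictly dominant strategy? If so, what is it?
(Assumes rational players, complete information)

No strictly dominant strategy exists for Player 1

Work:
A strategy strictly dominates another if it gives a strictly higher payoff against every opponent action. Compare each pair of P1's strategies column-by-column:
  A vs B: [4 vs 4, 3 vs 3, 6 vs 5] → A does not strictly dominate B (column X: 4 ≤ 4)
  A vs C: [4 vs 3, 3 vs 6, 6 vs 7] → A does not strictly dominate C (column Y: 3 ≤ 6)
  B vs A: [4 vs 4, 3 vs 3, 5 vs 6] → B does not strictly dominate A (column X: 4 ≤ 4)
  B vs C: [4 vs 3, 3 vs 6, 5 vs 7] → B does not strictly dominate C (column Y: 3 ≤ 6)
  C vs A: [3 vs 4, 6 vs 3, 7 vs 6] → C does not strictly dominate A (column X: 3 ≤ 4)
  C vs B: [3 vs 4, 6 vs 3, 7 vs 5] → C does not strictly dominate B (column X: 3 ≤ 4)
No single strategy strictly dominates all others → no strictly dominant strategy.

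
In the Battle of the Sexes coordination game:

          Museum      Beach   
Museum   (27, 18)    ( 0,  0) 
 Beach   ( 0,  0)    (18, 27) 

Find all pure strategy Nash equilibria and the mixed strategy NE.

Pure NE: (Museum, Museum) and (Beach, Beach); Mixed NE: p = 0.6, q = 0.4

Work:
Check pure NE:
(Museum, Museum): (27, 18) - no unilateral deviation beneficial
(Beach, Beach): (18, 27) - no unilateral deviation beneficial
Mixed NE: P1 plays Museum with p = 0.6, P2 plays Museum with q = 0.4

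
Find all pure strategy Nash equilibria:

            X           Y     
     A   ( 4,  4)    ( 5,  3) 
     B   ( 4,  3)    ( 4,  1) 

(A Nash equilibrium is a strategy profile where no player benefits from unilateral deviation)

Nash equilibrium: (A, X), (B, X)

Work:
Best responses:
  P1 vs X: payoffs [4, 4] → best response A/B (payoff 4)
  P1 vs Y: payoffs [5, 4] → best response A (payoff 5)
  P2 vs A: payoffs [4, 3] → best response X (payoff 4)
  P2 vs B: payoffs [3, 1] → best response X (payoff 3)
Mutual best responses: (A,X), (B,X) → Nash equilibria.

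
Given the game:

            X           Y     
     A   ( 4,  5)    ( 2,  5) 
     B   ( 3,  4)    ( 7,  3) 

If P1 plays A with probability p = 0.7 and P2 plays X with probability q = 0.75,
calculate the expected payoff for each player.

E[P1] = 3.65, E[P2] = 4.625

Work:
E[P1] = p·q·π₁(A,X) + p·(1-q)·π₁(A,Y) + (1-p)·q·π₁(B,X) + (1-p)·(1-q)·π₁(B,Y)
= 0.7·0.75·4 + 0.7·0.25·2 + 0.3·0.75·3 + 0.3·0.25·7
= 3.65

E[P2] = 4.625 (similar calculation)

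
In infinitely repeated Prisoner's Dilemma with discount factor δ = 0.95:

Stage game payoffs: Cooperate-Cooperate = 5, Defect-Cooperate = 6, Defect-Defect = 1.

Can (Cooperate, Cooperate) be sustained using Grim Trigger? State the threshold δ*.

δ* = 0.2; since δ = 0.95 ≥ 0.2, cooperation can be sustained

Work:
For Grim Trigger:
Cooperate forever: 5/(1-δ)
Defect then punished: 6 + 1·δ/(1-δ)
Need: 5/(1-δ) ≥ 6 + 1·δ/(1-δ)
Solving: δ ≥ (T-R)/(T-P) = (6-5)/(6-1) = 0.2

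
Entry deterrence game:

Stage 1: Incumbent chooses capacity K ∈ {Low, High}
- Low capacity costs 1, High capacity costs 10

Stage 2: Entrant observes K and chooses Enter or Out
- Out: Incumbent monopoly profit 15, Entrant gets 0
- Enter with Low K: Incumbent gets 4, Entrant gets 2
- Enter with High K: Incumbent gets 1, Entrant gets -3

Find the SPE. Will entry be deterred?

SPE: (High, Enter|Low, Out|High); Entry deterred. Incumbent net profit = 5

Work:
After Low K: Entrant enters (2 > 0)
After High K: Entrant stays out (-3 < 0)
Incumbent: Low → 4−1=3, High → 15−10=5
Incumbent chooses High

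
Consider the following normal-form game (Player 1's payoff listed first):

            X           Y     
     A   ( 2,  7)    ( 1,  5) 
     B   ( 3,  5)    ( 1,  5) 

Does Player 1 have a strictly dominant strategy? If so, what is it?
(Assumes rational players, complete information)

No strictly dominant strategy exists for Player 1

Work:
A strategy strictly dominates another if it gives a strictly higher payoff against every opponent action. Compare each pair of P1's strategies column-by-column:
  A vs B: [2 vs 3, 1 vs 1] → A does not strictly dominate B (column X: 2 ≤ 3)
  B vs A: [3 vs 2, 1 vs 1] → B does not strictly dominate A (column Y: 1 ≤ 1)
No single strategy strictly dominates all others → no strictly dominant strategy.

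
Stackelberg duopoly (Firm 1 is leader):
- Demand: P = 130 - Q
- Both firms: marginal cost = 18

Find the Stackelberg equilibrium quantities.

q₁* (leader) = 56.0, q₂* (follower) = 28.0

Work:
Follower's reaction: q₂ = (a - c - q₁)/2
Leader substitutes: π₁ = q₁·(a - q₁ - (a-c-q₁)/2 - c)
FOC: q₁* = (130 - 18)/2 = 56.00
Then: q₂* = (130 - 18 - 56.0)/2 = 28.00
Leader has first-mover advantage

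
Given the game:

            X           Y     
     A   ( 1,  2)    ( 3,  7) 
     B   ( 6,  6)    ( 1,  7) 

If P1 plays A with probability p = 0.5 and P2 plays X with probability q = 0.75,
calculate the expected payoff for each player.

E[P1] = 3.125, E[P2] = 4.75

Work:
E[P1] = p·q·π₁(A,X) + p·(1-q)·π₁(A,Y) + (1-p)·q·π₁(B,X) + (1-p)·(1-q)·π₁(B,Y)
= 0.5·0.75·1 + 0.5·0.25·3 + 0.5·0.75·6 + 0.5·0.25·1
= 3.125

E[P2] = 4.75 (similar calculation)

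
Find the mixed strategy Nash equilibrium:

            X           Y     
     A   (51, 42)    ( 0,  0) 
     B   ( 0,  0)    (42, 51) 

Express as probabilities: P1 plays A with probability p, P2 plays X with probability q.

p = 0.5484, q = 0.4516

Work:
Find probabilities that make opponent indifferent:
P2 chooses q to make P1 indifferent between A and B
P1 chooses p to make P2 indifferent between X and Y
Mixed NE: P1 plays (A: 0.5484, B: 0.4516), P2 plays (X: 0.4516, Y: 0.5484)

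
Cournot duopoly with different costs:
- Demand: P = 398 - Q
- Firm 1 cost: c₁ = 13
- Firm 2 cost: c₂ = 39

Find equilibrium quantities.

q₁* = 137.0, q₂* = 111.0

Work:
Reaction: q₁ = (398 - 13 - q₂)/2
Reaction: q₂ = (398 - 39 - q₁)/2
Solve simultaneously:
q₁* = (398 - 2×13 + 39)/3 = 137.0
q₂* = (398 - 2×39 + 13)/3 = 111.0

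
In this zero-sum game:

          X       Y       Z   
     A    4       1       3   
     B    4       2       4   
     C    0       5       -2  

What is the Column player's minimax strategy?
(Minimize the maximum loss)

Column should play X or Z (all achieve the minimum), value = 4

Work:
Column player minimizes Row's maximum payoff:
Column X: max payoff to Row = 4
Column Y: max payoff to Row = 5
Column Z: max payoff to Row = 4
Minimum is 4, achieved by columns X, Z (tied).
Each of X or Z is a minimax strategy.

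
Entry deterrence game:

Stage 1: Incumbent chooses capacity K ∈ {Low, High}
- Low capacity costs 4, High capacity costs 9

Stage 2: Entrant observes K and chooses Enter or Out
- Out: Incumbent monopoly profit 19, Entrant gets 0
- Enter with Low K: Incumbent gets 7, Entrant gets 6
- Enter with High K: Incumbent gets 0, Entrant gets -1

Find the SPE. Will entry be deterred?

SPE: (High, Enter|Low, Out|High); Entry deterred. Incumbent net profit = 10

Work:
After Low K: Entrant enters (6 > 0)
After High K: Entrant stays out (-1 < 0)
Incumbent: Low → 7−4=3, High → 19−9=10
Incumbent chooses High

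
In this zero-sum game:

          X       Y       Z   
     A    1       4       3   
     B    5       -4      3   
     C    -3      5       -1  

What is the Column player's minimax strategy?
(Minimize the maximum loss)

Column should play Z, value = 3

Work:
Column player minimizes Row's maximum payoff:
Column X: max payoff to Row = 5
Column Y: max payoff to Row = 5
Column Z: max payoff to Row = 3
Minimum is 3, achieved by column Z.
Minimax strategy: Z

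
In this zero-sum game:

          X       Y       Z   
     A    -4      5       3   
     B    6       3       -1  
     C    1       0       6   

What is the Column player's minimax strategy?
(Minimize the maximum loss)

Column should play Y, value = 5

Work:
Column player minimizes Row's maximum payoff:
Column X: max payoff to Row = 6
Column Y: max payoff to Row = 5
Column Z: max payoff to Row = 6
Minimum is 5, achieved by column Y.
Minimax strategy: Y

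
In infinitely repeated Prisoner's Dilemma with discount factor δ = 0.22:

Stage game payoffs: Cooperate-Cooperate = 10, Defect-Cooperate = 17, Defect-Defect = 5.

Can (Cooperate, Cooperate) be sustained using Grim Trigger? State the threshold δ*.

δ* = 0.5833; since δ = 0.22 < 0.5833, cooperation cannot be sustained

Work:
For Grim Trigger:
Cooperate forever: 10/(1-δ)
Defect then punished: 17 + 5·δ/(1-δ)
Need: 10/(1-δ) ≥ 17 + 5·δ/(1-δ)
Solving: δ ≥ (T-R)/(T-P) = (17-10)/(17-5) = 0.5833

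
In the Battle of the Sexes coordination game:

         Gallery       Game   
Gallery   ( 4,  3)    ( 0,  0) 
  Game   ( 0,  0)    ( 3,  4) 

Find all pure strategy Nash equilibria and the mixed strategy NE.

Pure NE: (Gallery, Gallery) and (Game, Game); Mixed NE: p = 0.5714, q = 0.4286

Work:
Check pure NE:
(Gallery, Gallery): (4, 3) - no unilateral deviation beneficial
(Game, Game): (3, 4) - no unilateral deviation beneficial
Mixed NE: P1 plays Gallery with p = 0.5714, P2 plays Gallery with q = 0.4286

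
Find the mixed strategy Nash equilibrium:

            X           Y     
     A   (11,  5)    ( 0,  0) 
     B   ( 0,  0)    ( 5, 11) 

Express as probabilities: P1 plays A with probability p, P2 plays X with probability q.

p = 0.6875, q = 0.3125

Work:
Find probabilities that make opponent indifferent:
P2 chooses q to make P1 indifferent between A and B
P1 chooses p to make P2 indifferent between X and Y
Mixed NE: P1 plays (A: 0.6875, B: 0.3125), P2 plays (X: 0.3125, Y: 0.6875)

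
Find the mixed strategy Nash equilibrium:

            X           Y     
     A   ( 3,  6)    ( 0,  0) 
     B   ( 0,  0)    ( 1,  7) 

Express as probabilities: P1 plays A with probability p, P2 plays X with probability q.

p = 0.5385, q = 0.25

Work:
Find probabilities that make opponent indifferent:
P2 chooses q to make P1 indifferent between A and B
P1 chooses p to make P2 indifferent between X and Y
Mixed NE: P1 plays (A: 0.5385, B: 0.4615), P2 plays (X: 0.25, Y: 0.75)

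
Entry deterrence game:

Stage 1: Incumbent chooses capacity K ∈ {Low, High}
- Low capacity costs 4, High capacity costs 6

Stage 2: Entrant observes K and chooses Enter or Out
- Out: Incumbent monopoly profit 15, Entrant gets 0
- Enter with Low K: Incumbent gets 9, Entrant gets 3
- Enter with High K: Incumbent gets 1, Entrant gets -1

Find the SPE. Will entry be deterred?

SPE: (High, Enter|Low, Out|High); Entry deterred. Incumbent net profit = 9

Work:
After Low K: Entrant enters (3 > 0)
After High K: Entrant stays out (-1 < 0)
Incumbent: Low → 9−4=5, High → 15−6=9
Incumbent chooses High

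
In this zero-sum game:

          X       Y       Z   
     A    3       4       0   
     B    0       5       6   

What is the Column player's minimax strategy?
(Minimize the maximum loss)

Column should play X, value = 3

Work:
Column player minimizes Row's maximum payoff:
Column X: max payoff to Row = 3
Column Y: max payoff to Row = 5
Column Z: max payoff to Row = 6
Minimum is 3, achieved by column X.
Minimax strategy: X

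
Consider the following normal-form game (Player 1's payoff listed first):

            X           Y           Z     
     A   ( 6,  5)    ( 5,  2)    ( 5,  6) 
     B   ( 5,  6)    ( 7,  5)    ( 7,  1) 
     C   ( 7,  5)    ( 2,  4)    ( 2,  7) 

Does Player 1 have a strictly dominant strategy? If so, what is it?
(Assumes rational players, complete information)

No strictly dominant strategy exists for Player 1

Work:
A strategy strictly dominates another if it gives a strictly higher payoff against every opponent action. Compare each pair of P1's strategies column-by-column:
  A vs B: [6 vs 5, 5 vs 7, 5 vs 7] → A does not strictly dominate B (column Y: 5 ≤ 7)
  A vs C: [6 vs 7, 5 vs 2, 5 vs 2] → A does not strictly dominate C (column X: 6 ≤ 7)
  B vs A: [5 vs 6, 7 vs 5, 7 vs 5] → B does not strictly dominate A (column X: 5 ≤ 6)
  B vs C: [5 vs 7, 7 vs 2, 7 vs 2] → B does not strictly dominate C (column X: 5 ≤ 7)
  C vs A: [7 vs 6, 2 vs 5, 2 vs 5] → C does not strictly dominate A (column Y: 2 ≤ 5)
  C vs B: [7 vs 5, 2 vs 7, 2 vs 7] → C does not strictly dominate B (column Y: 2 ≤ 7)
No single strategy strictly dominates all others → no strictly dominant strategy.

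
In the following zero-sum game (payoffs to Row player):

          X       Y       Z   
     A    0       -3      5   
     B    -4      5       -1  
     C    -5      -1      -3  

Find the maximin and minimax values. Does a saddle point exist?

Maximin = -3, Minimax = 0, Saddle: False

Work:
Row minimums: [-3, -4, -5] → maximin = -3
Column maximums: [0, 5, 5] → minimax = 0
No saddle point (maximin ≠ minimax). Mixed strategy needed.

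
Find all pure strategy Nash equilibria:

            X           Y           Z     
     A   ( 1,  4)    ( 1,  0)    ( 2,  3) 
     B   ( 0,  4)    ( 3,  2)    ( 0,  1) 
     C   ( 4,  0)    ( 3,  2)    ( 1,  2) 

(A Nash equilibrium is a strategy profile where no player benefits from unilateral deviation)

Nash equilibrium: (C, Y)

Work:
Best responses:
  P1 vs X: payoffs [1, 0, 4] → best response C (payoff 4)
  P1 vs Y: payoffs [1, 3, 3] → best response B/C (payoff 3)
  P1 vs Z: payoffs [2, 0, 1] → best response A (payoff 2)
  P2 vs A: payoffs [4, 0, 3] → best response X (payoff 4)
  P2 vs B: payoffs [4, 2, 1] → best response X (payoff 4)
  P2 vs C: payoffs [0, 2, 2] → best response Y/Z (payoff 2)
Mutual best responses: (C,Y) → Nash equilibria.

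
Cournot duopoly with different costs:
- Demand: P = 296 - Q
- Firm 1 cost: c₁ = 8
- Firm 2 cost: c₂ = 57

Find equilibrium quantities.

q₁* = 112.33, q₂* = 63.33

Work:
Reaction: q₁ = (296 - 8 - q₂)/2
Reaction: q₂ = (296 - 57 - q₁)/2
Solve simultaneously:
q₁* = (296 - 2×8 + 57)/3 = 112.33
q₂* = (296 - 2×57 + 8)/3 = 63.33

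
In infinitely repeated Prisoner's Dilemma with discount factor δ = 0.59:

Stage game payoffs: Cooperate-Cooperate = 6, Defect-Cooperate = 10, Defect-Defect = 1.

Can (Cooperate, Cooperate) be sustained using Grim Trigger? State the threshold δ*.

δ* = 0.4444; since δ = 0.59 ≥ 0.4444, cooperation can be sustained

Work:
For Grim Trigger:
Cooperate forever: 6/(1-δ)
Defect then punished: 10 + 1·δ/(1-δ)
Need: 6/(1-δ) ≥ 10 + 1·δ/(1-δ)
Solving: δ ≥ (T-R)/(T-P) = (10-6)/(10-1) = 0.4444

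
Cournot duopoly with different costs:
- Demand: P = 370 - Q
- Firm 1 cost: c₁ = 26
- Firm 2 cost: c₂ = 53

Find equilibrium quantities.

q₁* = 123.67, q₂* = 96.67

Work:
Reaction: q₁ = (370 - 26 - q₂)/2
Reaction: q₂ = (370 - 53 - q₁)/2
Solve simultaneously:
q₁* = (370 - 2×26 + 53)/3 = 123.67
q₂* = (370 - 2×53 + 26)/3 = 96.67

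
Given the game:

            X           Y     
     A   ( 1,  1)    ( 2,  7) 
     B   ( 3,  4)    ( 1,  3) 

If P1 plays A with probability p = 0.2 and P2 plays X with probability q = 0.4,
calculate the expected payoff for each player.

E[P1] = 1.76, E[P2] = 3.64

Work:
E[P1] = p·q·π₁(A,X) + p·(1-q)·π₁(A,Y) + (1-p)·q·π₁(B,X) + (1-p)·(1-q)·π₁(B,Y)
= 0.2·0.4·1 + 0.2·0.6·2 + 0.8·0.4·3 + 0.8·0.6·1
= 1.76

E[P2] = 3.64 (similar calculation)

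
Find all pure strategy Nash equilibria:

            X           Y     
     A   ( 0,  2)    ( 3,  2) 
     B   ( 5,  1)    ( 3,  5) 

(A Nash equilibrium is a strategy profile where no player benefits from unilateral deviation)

Nash equilibrium: (A, Y), (B, Y)

Work:
Best responses:
  P1 vs X: payoffs [0, 5] → best response B (payoff 5)
  P1 vs Y: payoffs [3, 3] → best response A/B (payoff 3)
  P2 vs A: payoffs [2, 2] → best response X/Y (payoff 2)
  P2 vs B: payoffs [1, 5] → best response Y (payoff 5)
Mutual best responses: (A,Y), (B,Y) → Nash equilibria.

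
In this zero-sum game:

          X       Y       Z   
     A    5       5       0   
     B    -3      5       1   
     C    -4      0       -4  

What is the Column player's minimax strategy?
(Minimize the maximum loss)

Column should play Z, value = 1

Work:
Column player minimizes Row's maximum payoff:
Column X: max payoff to Row = 5
Column Y: max payoff to Row = 5
Column Z: max payoff to Row = 1
Minimum is 1, achieved by column Z.
Minimax strategy: Z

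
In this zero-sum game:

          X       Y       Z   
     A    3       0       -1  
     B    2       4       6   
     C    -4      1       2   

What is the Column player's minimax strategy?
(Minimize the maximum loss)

Column should play X, value = 3

Work:
Column player minimizes Row's maximum payoff:
Column X: max payoff to Row = 3
Column Y: max payoff to Row = 4
Column Z: max payoff to Row = 6
Minimum is 3, achieved by column X.
Minimax strategy: X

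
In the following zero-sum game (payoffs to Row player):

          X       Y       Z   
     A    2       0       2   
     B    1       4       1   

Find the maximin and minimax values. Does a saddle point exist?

Maximin = 1, Minimax = 2, Saddle: False

Work:
Row minimums: [0, 1] → maximin = 1
Column maximums: [2, 4, 2] → minimax = 2
No saddle point (maximin ≠ minimax). Mixed strategy needed.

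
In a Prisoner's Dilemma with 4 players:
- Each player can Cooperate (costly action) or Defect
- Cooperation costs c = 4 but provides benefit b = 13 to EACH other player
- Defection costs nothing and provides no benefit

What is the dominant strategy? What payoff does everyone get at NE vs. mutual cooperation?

Dominant: Defect; NE payoff = 0; Coop payoff = 35

Work:
Defect dominates (saves cost c = 4, benefit to others is external)
NE: All defect → everyone gets 0
If all cooperate: each receives (3)×13 - 4 = 35
Social dilemma: 35 > 0 but NE gives 0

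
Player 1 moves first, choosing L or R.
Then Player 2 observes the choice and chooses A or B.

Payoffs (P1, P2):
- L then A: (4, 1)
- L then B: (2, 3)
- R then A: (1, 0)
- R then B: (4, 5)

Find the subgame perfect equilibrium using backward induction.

P1 plays R, P2 plays B after L and B after R; Payoff (4, 5)

Work:
Backward induction:
After L: P2 chooses B → P1 gets 2
After R: P2 chooses B → P1 gets 4
P1 chooses R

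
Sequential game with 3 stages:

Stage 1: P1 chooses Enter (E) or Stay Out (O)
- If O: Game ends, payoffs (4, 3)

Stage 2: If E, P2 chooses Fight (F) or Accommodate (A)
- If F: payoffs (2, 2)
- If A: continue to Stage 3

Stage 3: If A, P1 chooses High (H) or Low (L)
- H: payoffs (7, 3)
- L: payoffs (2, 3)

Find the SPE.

SPE: (E, A, H); Outcome (7, 3)

Work:
Stage 3: P1 chooses H (7 vs 2)
Stage 2: P2: F->2, A->3 (anticipating H). Choose A
Stage 1: P1: O->4, E->7 (anticipating A, H). Choose E
SPE path: E -> A -> H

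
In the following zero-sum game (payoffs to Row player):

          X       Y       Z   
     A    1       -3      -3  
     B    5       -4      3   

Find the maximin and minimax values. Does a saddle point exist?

Maximin = -3, Minimax = -3, Saddle: True

Work:
Row minimums: [-3, -4] → maximin = -3
Column maximums: [5, -3, 3] → minimax = -3
Saddle point exists! Game value = -3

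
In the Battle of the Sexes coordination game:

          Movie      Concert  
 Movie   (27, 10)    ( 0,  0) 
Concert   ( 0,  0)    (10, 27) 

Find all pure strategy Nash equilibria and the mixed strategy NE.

Pure NE: (Movie, Movie) and (Concert, Concert); Mixed NE: p = 0.7297, q = 0.2703

Work:
Check pure NE:
(Movie, Movie): (27, 10) - no unilateral deviation beneficial
(Concert, Concert): (10, 27) - no unilateral deviation beneficial
Mixed NE: P1 plays Movie with p = 0.7297, P2 plays Movie with q = 0.2703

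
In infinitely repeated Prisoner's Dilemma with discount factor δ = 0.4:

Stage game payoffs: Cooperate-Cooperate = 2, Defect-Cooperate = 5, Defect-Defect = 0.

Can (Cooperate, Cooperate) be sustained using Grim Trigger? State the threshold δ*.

δ* = 0.6; since δ = 0.4 < 0.6, cooperation cannot be sustained

Work:
For Grim Trigger:
Cooperate forever: 2/(1-δ)
Defect then punished: 5 + 0·δ/(1-δ)
Need: 2/(1-δ) ≥ 5 + 0·δ/(1-δ)
Solving: δ ≥ (T-R)/(T-P) = (5-2)/(5-0) = 0.6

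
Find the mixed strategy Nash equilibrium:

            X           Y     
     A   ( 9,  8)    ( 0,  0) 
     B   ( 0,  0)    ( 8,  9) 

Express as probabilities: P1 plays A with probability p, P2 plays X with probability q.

p = 0.5294, q = 0.4706

Work:
Find probabilities that make opponent indifferent:
P2 chooses q to make P1 indifferent between A and B
P1 chooses p to make P2 indifferent between X and Y
Mixed NE: P1 plays (A: 0.5294, B: 0.4706), P2 plays (X: 0.4706, Y: 0.5294)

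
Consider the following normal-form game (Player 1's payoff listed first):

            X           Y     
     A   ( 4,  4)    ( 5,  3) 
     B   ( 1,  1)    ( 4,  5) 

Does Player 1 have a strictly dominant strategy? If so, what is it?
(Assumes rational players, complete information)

Yes, Player 1's strictly dominant strategy is A

Work:
A strategy strictly dominates another if it gives a strictly higher payoff against every opponent action. Compare each pair of P1's strategies column-by-column:
  A vs B: [4 vs 1, 5 vs 4] → A strictly dominates B
  B vs A: [1 vs 4, 4 vs 5] → B does not strictly dominate A (column X: 1 ≤ 4)
A strictly dominates every other strategy → strictly dominant.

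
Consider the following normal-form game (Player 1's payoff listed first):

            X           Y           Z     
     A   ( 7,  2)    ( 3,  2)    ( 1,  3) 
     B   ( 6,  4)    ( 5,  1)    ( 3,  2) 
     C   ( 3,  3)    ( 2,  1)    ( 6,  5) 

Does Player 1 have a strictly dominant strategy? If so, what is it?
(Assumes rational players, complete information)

No strictly dominant strategy exists for Player 1

Work:
A strategy strictly dominates another if it gives a strictly higher payoff against every opponent action. Compare each pair of P1's strategies column-by-column:
  A vs B: [7 vs 6, 3 vs 5, 1 vs 3] → A does not strictly dominate B (column Y: 3 ≤ 5)
  A vs C: [7 vs 3, 3 vs 2, 1 vs 6] → A does not strictly dominate C (column Z: 1 ≤ 6)
  B vs A: [6 vs 7, 5 vs 3, 3 vs 1] → B does not strictly dominate A (column X: 6 ≤ 7)
  B vs C: [6 vs 3, 5 vs 2, 3 vs 6] → B does not strictly dominate C (column Z: 3 ≤ 6)
  C vs A: [3 vs 7, 2 vs 3, 6 vs 1] → C does not strictly dominate A (column X: 3 ≤ 7)
  C vs B: [3 vs 6, 2 vs 5, 6 vs 3] → C does not strictly dominate B (column X: 3 ≤ 6)
No single strategy strictly dominates all others → no strictly dominant strategy.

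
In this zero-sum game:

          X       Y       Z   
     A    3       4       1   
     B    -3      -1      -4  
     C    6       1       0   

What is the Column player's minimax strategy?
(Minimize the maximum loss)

Column should play Z, value = 1

Work:
Column player minimizes Row's maximum payoff:
Column X: max payoff to Row = 6
Column Y: max payoff to Row = 4
Column Z: max payoff to Row = 1
Minimum is 1, achieved by column Z.
Minimax strategy: Z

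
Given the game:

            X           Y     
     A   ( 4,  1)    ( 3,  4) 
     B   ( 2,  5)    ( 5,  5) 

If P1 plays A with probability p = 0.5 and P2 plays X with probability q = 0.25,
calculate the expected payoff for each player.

E[P1] = 3.75, E[P2] = 4.125

Work:
E[P1] = p·q·π₁(A,X) + p·(1-q)·π₁(A,Y) + (1-p)·q·π₁(B,X) + (1-p)·(1-q)·π₁(B,Y)
= 0.5·0.25·4 + 0.5·0.75·3 + 0.5·0.25·2 + 0.5·0.75·5
= 3.75

E[P2] = 4.125 (similar calculation)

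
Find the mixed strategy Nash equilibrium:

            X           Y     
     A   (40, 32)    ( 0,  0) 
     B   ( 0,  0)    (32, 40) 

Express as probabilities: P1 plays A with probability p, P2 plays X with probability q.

p = 0.5556, q = 0.4444

Work:
Find probabilities that make opponent indifferent:
P2 chooses q to make P1 indifferent between A and B
P1 chooses p to make P2 indifferent between X and Y
Mixed NE: P1 plays (A: 0.5556, B: 0.4444), P2 plays (X: 0.4444, Y: 0.5556)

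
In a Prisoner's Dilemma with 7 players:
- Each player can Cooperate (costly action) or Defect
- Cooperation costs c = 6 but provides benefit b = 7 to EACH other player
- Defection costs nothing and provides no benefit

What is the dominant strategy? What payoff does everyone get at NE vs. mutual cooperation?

Dominant: Defect; NE payoff = 0; Coop payoff = 36

Work:
Defect dominates (saves cost c = 6, benefit to others is external)
NE: All defect → everyone gets 0
If all cooperate: each receives (6)×7 - 6 = 36
Social dilemma: 36 > 0 but NE gives 0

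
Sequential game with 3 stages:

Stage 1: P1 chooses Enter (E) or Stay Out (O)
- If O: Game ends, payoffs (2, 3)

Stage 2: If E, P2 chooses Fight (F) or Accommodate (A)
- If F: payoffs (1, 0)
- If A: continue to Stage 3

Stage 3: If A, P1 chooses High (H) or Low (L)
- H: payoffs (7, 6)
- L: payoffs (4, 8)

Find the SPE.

SPE: (E, A, H); Outcome (7, 6)

Work:
Stage 3: P1 chooses H (7 vs 4)
Stage 2: P2: F->0, A->6 (anticipating H). Choose A
Stage 1: P1: O->2, E->7 (anticipating A, H). Choose E
SPE path: E -> A -> H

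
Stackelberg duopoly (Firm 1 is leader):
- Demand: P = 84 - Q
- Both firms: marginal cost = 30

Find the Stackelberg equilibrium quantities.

q₁* (leader) = 27.0, q₂* (follower) = 13.5

Work:
Follower's reaction: q₂ = (a - c - q₁)/2
Leader substitutes: π₁ = q₁·(a - q₁ - (a-c-q₁)/2 - c)
FOC: q₁* = (84 - 30)/2 = 27.00
Then: q₂* = (84 - 30 - 27.0)/2 = 13.50
Leader has first-mover advantage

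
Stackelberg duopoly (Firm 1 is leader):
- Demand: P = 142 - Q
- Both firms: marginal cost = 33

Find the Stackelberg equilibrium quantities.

q₁* (leader) = 54.5, q₂* (follower) = 27.25

Work:
Follower's reaction: q₂ = (a - c - q₁)/2
Leader substitutes: π₁ = q₁·(a - q₁ - (a-c-q₁)/2 - c)
FOC: q₁* = (142 - 33)/2 = 54.50
Then: q₂* = (142 - 33 - 54.5)/2 = 27.25
Leader has first-mover advantage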